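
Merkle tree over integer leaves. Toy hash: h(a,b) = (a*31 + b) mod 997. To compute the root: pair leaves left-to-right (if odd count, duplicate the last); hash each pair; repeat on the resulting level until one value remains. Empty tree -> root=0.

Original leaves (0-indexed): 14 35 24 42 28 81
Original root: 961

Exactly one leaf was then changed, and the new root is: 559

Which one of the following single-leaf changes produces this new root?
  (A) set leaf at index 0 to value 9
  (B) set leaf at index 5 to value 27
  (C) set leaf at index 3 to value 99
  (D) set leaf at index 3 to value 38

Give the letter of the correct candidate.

Answer: A

Derivation:
Original leaves: [14, 35, 24, 42, 28, 81]
Target new root: 559
Try each candidate change and compute the resulting root:
Candidate A: set leaf[0] = 9 -> leaves = [9, 35, 24, 42, 28, 81]
  L0: [9, 35, 24, 42, 28, 81]
  L1: h(9,35)=(9*31+35)%997=314 h(24,42)=(24*31+42)%997=786 h(28,81)=(28*31+81)%997=949 -> [314, 786, 949]
  L2: h(314,786)=(314*31+786)%997=550 h(949,949)=(949*31+949)%997=458 -> [550, 458]
  L3: h(550,458)=(550*31+458)%997=559 -> [559]
  root = 559 == target 559  ** MATCH **
Candidate B: set leaf[5] = 27 -> leaves = [14, 35, 24, 42, 28, 27]
  L0: [14, 35, 24, 42, 28, 27]
  L1: h(14,35)=(14*31+35)%997=469 h(24,42)=(24*31+42)%997=786 h(28,27)=(28*31+27)%997=895 -> [469, 786, 895]
  L2: h(469,786)=(469*31+786)%997=370 h(895,895)=(895*31+895)%997=724 -> [370, 724]
  L3: h(370,724)=(370*31+724)%997=230 -> [230]
  root = 230 != target 559
Candidate C: set leaf[3] = 99 -> leaves = [14, 35, 24, 99, 28, 81]
  L0: [14, 35, 24, 99, 28, 81]
  L1: h(14,35)=(14*31+35)%997=469 h(24,99)=(24*31+99)%997=843 h(28,81)=(28*31+81)%997=949 -> [469, 843, 949]
  L2: h(469,843)=(469*31+843)%997=427 h(949,949)=(949*31+949)%997=458 -> [427, 458]
  L3: h(427,458)=(427*31+458)%997=734 -> [734]
  root = 734 != target 559
Candidate D: set leaf[3] = 38 -> leaves = [14, 35, 24, 38, 28, 81]
  L0: [14, 35, 24, 38, 28, 81]
  L1: h(14,35)=(14*31+35)%997=469 h(24,38)=(24*31+38)%997=782 h(28,81)=(28*31+81)%997=949 -> [469, 782, 949]
  L2: h(469,782)=(469*31+782)%997=366 h(949,949)=(949*31+949)%997=458 -> [366, 458]
  L3: h(366,458)=(366*31+458)%997=837 -> [837]
  root = 837 != target 559
Candidate A produces the target root.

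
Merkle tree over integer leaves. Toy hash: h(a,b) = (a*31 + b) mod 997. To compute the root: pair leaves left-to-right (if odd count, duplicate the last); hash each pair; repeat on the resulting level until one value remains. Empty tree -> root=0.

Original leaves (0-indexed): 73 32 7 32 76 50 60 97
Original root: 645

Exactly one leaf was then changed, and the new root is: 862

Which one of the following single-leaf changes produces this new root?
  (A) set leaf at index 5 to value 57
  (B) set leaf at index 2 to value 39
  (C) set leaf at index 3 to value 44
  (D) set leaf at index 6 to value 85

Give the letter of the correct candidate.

Answer: A

Derivation:
Original leaves: [73, 32, 7, 32, 76, 50, 60, 97]
Target new root: 862
Try each candidate change and compute the resulting root:
Candidate A: set leaf[5] = 57 -> leaves = [73, 32, 7, 32, 76, 57, 60, 97]
  L0: [73, 32, 7, 32, 76, 57, 60, 97]
  L1: h(73,32)=(73*31+32)%997=301 h(7,32)=(7*31+32)%997=249 h(76,57)=(76*31+57)%997=419 h(60,97)=(60*31+97)%997=960 -> [301, 249, 419, 960]
  L2: h(301,249)=(301*31+249)%997=607 h(419,960)=(419*31+960)%997=988 -> [607, 988]
  L3: h(607,988)=(607*31+988)%997=862 -> [862]
  root = 862 == target 862  ** MATCH **
Candidate B: set leaf[2] = 39 -> leaves = [73, 32, 39, 32, 76, 50, 60, 97]
  L0: [73, 32, 39, 32, 76, 50, 60, 97]
  L1: h(73,32)=(73*31+32)%997=301 h(39,32)=(39*31+32)%997=244 h(76,50)=(76*31+50)%997=412 h(60,97)=(60*31+97)%997=960 -> [301, 244, 412, 960]
  L2: h(301,244)=(301*31+244)%997=602 h(412,960)=(412*31+960)%997=771 -> [602, 771]
  L3: h(602,771)=(602*31+771)%997=490 -> [490]
  root = 490 != target 862
Candidate C: set leaf[3] = 44 -> leaves = [73, 32, 7, 44, 76, 50, 60, 97]
  L0: [73, 32, 7, 44, 76, 50, 60, 97]
  L1: h(73,32)=(73*31+32)%997=301 h(7,44)=(7*31+44)%997=261 h(76,50)=(76*31+50)%997=412 h(60,97)=(60*31+97)%997=960 -> [301, 261, 412, 960]
  L2: h(301,261)=(301*31+261)%997=619 h(412,960)=(412*31+960)%997=771 -> [619, 771]
  L3: h(619,771)=(619*31+771)%997=20 -> [20]
  root = 20 != target 862
Candidate D: set leaf[6] = 85 -> leaves = [73, 32, 7, 32, 76, 50, 85, 97]
  L0: [73, 32, 7, 32, 76, 50, 85, 97]
  L1: h(73,32)=(73*31+32)%997=301 h(7,32)=(7*31+32)%997=249 h(76,50)=(76*31+50)%997=412 h(85,97)=(85*31+97)%997=738 -> [301, 249, 412, 738]
  L2: h(301,249)=(301*31+249)%997=607 h(412,738)=(412*31+738)%997=549 -> [607, 549]
  L3: h(607,549)=(607*31+549)%997=423 -> [423]
  root = 423 != target 862
Candidate A produces the target root.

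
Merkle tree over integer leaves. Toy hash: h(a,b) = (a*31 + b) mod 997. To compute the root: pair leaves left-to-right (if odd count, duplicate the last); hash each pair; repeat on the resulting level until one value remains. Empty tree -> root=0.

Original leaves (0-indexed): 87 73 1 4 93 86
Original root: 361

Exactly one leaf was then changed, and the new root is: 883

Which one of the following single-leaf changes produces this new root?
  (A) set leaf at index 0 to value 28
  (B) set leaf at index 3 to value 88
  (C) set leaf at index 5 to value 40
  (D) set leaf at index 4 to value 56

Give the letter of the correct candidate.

Original leaves: [87, 73, 1, 4, 93, 86]
Target new root: 883
Try each candidate change and compute the resulting root:
Candidate A: set leaf[0] = 28 -> leaves = [28, 73, 1, 4, 93, 86]
  L0: [28, 73, 1, 4, 93, 86]
  L1: h(28,73)=(28*31+73)%997=941 h(1,4)=(1*31+4)%997=35 h(93,86)=(93*31+86)%997=975 -> [941, 35, 975]
  L2: h(941,35)=(941*31+35)%997=293 h(975,975)=(975*31+975)%997=293 -> [293, 293]
  L3: h(293,293)=(293*31+293)%997=403 -> [403]
  root = 403 != target 883
Candidate B: set leaf[3] = 88 -> leaves = [87, 73, 1, 88, 93, 86]
  L0: [87, 73, 1, 88, 93, 86]
  L1: h(87,73)=(87*31+73)%997=776 h(1,88)=(1*31+88)%997=119 h(93,86)=(93*31+86)%997=975 -> [776, 119, 975]
  L2: h(776,119)=(776*31+119)%997=247 h(975,975)=(975*31+975)%997=293 -> [247, 293]
  L3: h(247,293)=(247*31+293)%997=971 -> [971]
  root = 971 != target 883
Candidate C: set leaf[5] = 40 -> leaves = [87, 73, 1, 4, 93, 40]
  L0: [87, 73, 1, 4, 93, 40]
  L1: h(87,73)=(87*31+73)%997=776 h(1,4)=(1*31+4)%997=35 h(93,40)=(93*31+40)%997=929 -> [776, 35, 929]
  L2: h(776,35)=(776*31+35)%997=163 h(929,929)=(929*31+929)%997=815 -> [163, 815]
  L3: h(163,815)=(163*31+815)%997=883 -> [883]
  root = 883 == target 883  ** MATCH **
Candidate D: set leaf[4] = 56 -> leaves = [87, 73, 1, 4, 56, 86]
  L0: [87, 73, 1, 4, 56, 86]
  L1: h(87,73)=(87*31+73)%997=776 h(1,4)=(1*31+4)%997=35 h(56,86)=(56*31+86)%997=825 -> [776, 35, 825]
  L2: h(776,35)=(776*31+35)%997=163 h(825,825)=(825*31+825)%997=478 -> [163, 478]
  L3: h(163,478)=(163*31+478)%997=546 -> [546]
  root = 546 != target 883
Candidate C produces the target root.

Answer: C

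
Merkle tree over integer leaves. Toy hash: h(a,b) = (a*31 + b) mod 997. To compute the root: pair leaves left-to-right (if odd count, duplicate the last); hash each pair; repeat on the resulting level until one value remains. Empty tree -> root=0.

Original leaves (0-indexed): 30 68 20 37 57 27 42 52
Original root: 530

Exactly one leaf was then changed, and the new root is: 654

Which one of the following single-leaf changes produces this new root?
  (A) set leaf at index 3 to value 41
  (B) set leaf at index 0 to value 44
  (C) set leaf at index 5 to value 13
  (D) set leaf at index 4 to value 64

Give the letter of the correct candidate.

Original leaves: [30, 68, 20, 37, 57, 27, 42, 52]
Target new root: 654
Try each candidate change and compute the resulting root:
Candidate A: set leaf[3] = 41 -> leaves = [30, 68, 20, 41, 57, 27, 42, 52]
  L0: [30, 68, 20, 41, 57, 27, 42, 52]
  L1: h(30,68)=(30*31+68)%997=1 h(20,41)=(20*31+41)%997=661 h(57,27)=(57*31+27)%997=797 h(42,52)=(42*31+52)%997=357 -> [1, 661, 797, 357]
  L2: h(1,661)=(1*31+661)%997=692 h(797,357)=(797*31+357)%997=139 -> [692, 139]
  L3: h(692,139)=(692*31+139)%997=654 -> [654]
  root = 654 == target 654  ** MATCH **
Candidate B: set leaf[0] = 44 -> leaves = [44, 68, 20, 37, 57, 27, 42, 52]
  L0: [44, 68, 20, 37, 57, 27, 42, 52]
  L1: h(44,68)=(44*31+68)%997=435 h(20,37)=(20*31+37)%997=657 h(57,27)=(57*31+27)%997=797 h(42,52)=(42*31+52)%997=357 -> [435, 657, 797, 357]
  L2: h(435,657)=(435*31+657)%997=184 h(797,357)=(797*31+357)%997=139 -> [184, 139]
  L3: h(184,139)=(184*31+139)%997=858 -> [858]
  root = 858 != target 654
Candidate C: set leaf[5] = 13 -> leaves = [30, 68, 20, 37, 57, 13, 42, 52]
  L0: [30, 68, 20, 37, 57, 13, 42, 52]
  L1: h(30,68)=(30*31+68)%997=1 h(20,37)=(20*31+37)%997=657 h(57,13)=(57*31+13)%997=783 h(42,52)=(42*31+52)%997=357 -> [1, 657, 783, 357]
  L2: h(1,657)=(1*31+657)%997=688 h(783,357)=(783*31+357)%997=702 -> [688, 702]
  L3: h(688,702)=(688*31+702)%997=96 -> [96]
  root = 96 != target 654
Candidate D: set leaf[4] = 64 -> leaves = [30, 68, 20, 37, 64, 27, 42, 52]
  L0: [30, 68, 20, 37, 64, 27, 42, 52]
  L1: h(30,68)=(30*31+68)%997=1 h(20,37)=(20*31+37)%997=657 h(64,27)=(64*31+27)%997=17 h(42,52)=(42*31+52)%997=357 -> [1, 657, 17, 357]
  L2: h(1,657)=(1*31+657)%997=688 h(17,357)=(17*31+357)%997=884 -> [688, 884]
  L3: h(688,884)=(688*31+884)%997=278 -> [278]
  root = 278 != target 654
Candidate A produces the target root.

Answer: A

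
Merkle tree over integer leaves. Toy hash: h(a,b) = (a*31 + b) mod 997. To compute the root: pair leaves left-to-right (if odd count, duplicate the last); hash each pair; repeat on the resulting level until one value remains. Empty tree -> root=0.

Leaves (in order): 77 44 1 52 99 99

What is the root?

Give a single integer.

Answer: 481

Derivation:
L0: [77, 44, 1, 52, 99, 99]
L1: h(77,44)=(77*31+44)%997=437 h(1,52)=(1*31+52)%997=83 h(99,99)=(99*31+99)%997=177 -> [437, 83, 177]
L2: h(437,83)=(437*31+83)%997=669 h(177,177)=(177*31+177)%997=679 -> [669, 679]
L3: h(669,679)=(669*31+679)%997=481 -> [481]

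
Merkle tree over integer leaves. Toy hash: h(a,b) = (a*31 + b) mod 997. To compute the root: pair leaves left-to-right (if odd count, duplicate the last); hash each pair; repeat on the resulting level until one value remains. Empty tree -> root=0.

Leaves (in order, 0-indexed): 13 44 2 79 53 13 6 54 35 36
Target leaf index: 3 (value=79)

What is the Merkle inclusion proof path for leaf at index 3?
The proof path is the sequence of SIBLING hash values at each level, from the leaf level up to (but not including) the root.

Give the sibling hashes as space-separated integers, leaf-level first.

L0 (leaves): [13, 44, 2, 79, 53, 13, 6, 54, 35, 36], target index=3
L1: h(13,44)=(13*31+44)%997=447 [pair 0] h(2,79)=(2*31+79)%997=141 [pair 1] h(53,13)=(53*31+13)%997=659 [pair 2] h(6,54)=(6*31+54)%997=240 [pair 3] h(35,36)=(35*31+36)%997=124 [pair 4] -> [447, 141, 659, 240, 124]
  Sibling for proof at L0: 2
L2: h(447,141)=(447*31+141)%997=40 [pair 0] h(659,240)=(659*31+240)%997=729 [pair 1] h(124,124)=(124*31+124)%997=977 [pair 2] -> [40, 729, 977]
  Sibling for proof at L1: 447
L3: h(40,729)=(40*31+729)%997=972 [pair 0] h(977,977)=(977*31+977)%997=357 [pair 1] -> [972, 357]
  Sibling for proof at L2: 729
L4: h(972,357)=(972*31+357)%997=579 [pair 0] -> [579]
  Sibling for proof at L3: 357
Root: 579
Proof path (sibling hashes from leaf to root): [2, 447, 729, 357]

Answer: 2 447 729 357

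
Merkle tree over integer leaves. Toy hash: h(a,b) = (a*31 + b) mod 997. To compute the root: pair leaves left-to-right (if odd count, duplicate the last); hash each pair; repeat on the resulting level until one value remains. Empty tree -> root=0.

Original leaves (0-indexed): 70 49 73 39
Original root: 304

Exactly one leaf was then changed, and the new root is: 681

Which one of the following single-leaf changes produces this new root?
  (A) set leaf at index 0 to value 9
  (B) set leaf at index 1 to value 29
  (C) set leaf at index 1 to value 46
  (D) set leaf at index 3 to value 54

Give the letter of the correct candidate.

Answer: B

Derivation:
Original leaves: [70, 49, 73, 39]
Target new root: 681
Try each candidate change and compute the resulting root:
Candidate A: set leaf[0] = 9 -> leaves = [9, 49, 73, 39]
  L0: [9, 49, 73, 39]
  L1: h(9,49)=(9*31+49)%997=328 h(73,39)=(73*31+39)%997=308 -> [328, 308]
  L2: h(328,308)=(328*31+308)%997=506 -> [506]
  root = 506 != target 681
Candidate B: set leaf[1] = 29 -> leaves = [70, 29, 73, 39]
  L0: [70, 29, 73, 39]
  L1: h(70,29)=(70*31+29)%997=205 h(73,39)=(73*31+39)%997=308 -> [205, 308]
  L2: h(205,308)=(205*31+308)%997=681 -> [681]
  root = 681 == target 681  ** MATCH **
Candidate C: set leaf[1] = 46 -> leaves = [70, 46, 73, 39]
  L0: [70, 46, 73, 39]
  L1: h(70,46)=(70*31+46)%997=222 h(73,39)=(73*31+39)%997=308 -> [222, 308]
  L2: h(222,308)=(222*31+308)%997=211 -> [211]
  root = 211 != target 681
Candidate D: set leaf[3] = 54 -> leaves = [70, 49, 73, 54]
  L0: [70, 49, 73, 54]
  L1: h(70,49)=(70*31+49)%997=225 h(73,54)=(73*31+54)%997=323 -> [225, 323]
  L2: h(225,323)=(225*31+323)%997=319 -> [319]
  root = 319 != target 681
Candidate B produces the target root.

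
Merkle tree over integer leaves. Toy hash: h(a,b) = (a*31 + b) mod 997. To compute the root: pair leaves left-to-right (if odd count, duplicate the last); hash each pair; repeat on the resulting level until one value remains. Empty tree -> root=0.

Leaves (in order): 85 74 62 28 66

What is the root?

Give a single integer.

Answer: 600

Derivation:
L0: [85, 74, 62, 28, 66]
L1: h(85,74)=(85*31+74)%997=715 h(62,28)=(62*31+28)%997=953 h(66,66)=(66*31+66)%997=118 -> [715, 953, 118]
L2: h(715,953)=(715*31+953)%997=187 h(118,118)=(118*31+118)%997=785 -> [187, 785]
L3: h(187,785)=(187*31+785)%997=600 -> [600]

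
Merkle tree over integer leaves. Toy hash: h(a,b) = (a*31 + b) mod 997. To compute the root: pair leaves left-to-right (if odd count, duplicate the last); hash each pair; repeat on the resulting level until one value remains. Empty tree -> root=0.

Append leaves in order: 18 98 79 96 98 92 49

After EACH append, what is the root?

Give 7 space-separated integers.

After append 18 (leaves=[18]):
  L0: [18]
  root=18
After append 98 (leaves=[18, 98]):
  L0: [18, 98]
  L1: h(18,98)=(18*31+98)%997=656 -> [656]
  root=656
After append 79 (leaves=[18, 98, 79]):
  L0: [18, 98, 79]
  L1: h(18,98)=(18*31+98)%997=656 h(79,79)=(79*31+79)%997=534 -> [656, 534]
  L2: h(656,534)=(656*31+534)%997=930 -> [930]
  root=930
After append 96 (leaves=[18, 98, 79, 96]):
  L0: [18, 98, 79, 96]
  L1: h(18,98)=(18*31+98)%997=656 h(79,96)=(79*31+96)%997=551 -> [656, 551]
  L2: h(656,551)=(656*31+551)%997=947 -> [947]
  root=947
After append 98 (leaves=[18, 98, 79, 96, 98]):
  L0: [18, 98, 79, 96, 98]
  L1: h(18,98)=(18*31+98)%997=656 h(79,96)=(79*31+96)%997=551 h(98,98)=(98*31+98)%997=145 -> [656, 551, 145]
  L2: h(656,551)=(656*31+551)%997=947 h(145,145)=(145*31+145)%997=652 -> [947, 652]
  L3: h(947,652)=(947*31+652)%997=99 -> [99]
  root=99
After append 92 (leaves=[18, 98, 79, 96, 98, 92]):
  L0: [18, 98, 79, 96, 98, 92]
  L1: h(18,98)=(18*31+98)%997=656 h(79,96)=(79*31+96)%997=551 h(98,92)=(98*31+92)%997=139 -> [656, 551, 139]
  L2: h(656,551)=(656*31+551)%997=947 h(139,139)=(139*31+139)%997=460 -> [947, 460]
  L3: h(947,460)=(947*31+460)%997=904 -> [904]
  root=904
After append 49 (leaves=[18, 98, 79, 96, 98, 92, 49]):
  L0: [18, 98, 79, 96, 98, 92, 49]
  L1: h(18,98)=(18*31+98)%997=656 h(79,96)=(79*31+96)%997=551 h(98,92)=(98*31+92)%997=139 h(49,49)=(49*31+49)%997=571 -> [656, 551, 139, 571]
  L2: h(656,551)=(656*31+551)%997=947 h(139,571)=(139*31+571)%997=892 -> [947, 892]
  L3: h(947,892)=(947*31+892)%997=339 -> [339]
  root=339

Answer: 18 656 930 947 99 904 339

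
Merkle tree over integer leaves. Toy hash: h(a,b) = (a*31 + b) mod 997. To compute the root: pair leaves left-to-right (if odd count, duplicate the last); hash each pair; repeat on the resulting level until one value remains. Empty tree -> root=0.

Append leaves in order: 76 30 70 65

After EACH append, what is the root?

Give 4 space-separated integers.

Answer: 76 392 434 429

Derivation:
After append 76 (leaves=[76]):
  L0: [76]
  root=76
After append 30 (leaves=[76, 30]):
  L0: [76, 30]
  L1: h(76,30)=(76*31+30)%997=392 -> [392]
  root=392
After append 70 (leaves=[76, 30, 70]):
  L0: [76, 30, 70]
  L1: h(76,30)=(76*31+30)%997=392 h(70,70)=(70*31+70)%997=246 -> [392, 246]
  L2: h(392,246)=(392*31+246)%997=434 -> [434]
  root=434
After append 65 (leaves=[76, 30, 70, 65]):
  L0: [76, 30, 70, 65]
  L1: h(76,30)=(76*31+30)%997=392 h(70,65)=(70*31+65)%997=241 -> [392, 241]
  L2: h(392,241)=(392*31+241)%997=429 -> [429]
  root=429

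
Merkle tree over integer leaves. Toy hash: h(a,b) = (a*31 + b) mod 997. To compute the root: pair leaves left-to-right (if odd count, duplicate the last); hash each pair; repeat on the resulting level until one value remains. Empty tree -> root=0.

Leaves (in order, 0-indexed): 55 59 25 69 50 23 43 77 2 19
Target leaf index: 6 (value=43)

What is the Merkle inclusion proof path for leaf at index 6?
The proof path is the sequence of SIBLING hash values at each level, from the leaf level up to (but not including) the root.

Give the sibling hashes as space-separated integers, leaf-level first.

L0 (leaves): [55, 59, 25, 69, 50, 23, 43, 77, 2, 19], target index=6
L1: h(55,59)=(55*31+59)%997=767 [pair 0] h(25,69)=(25*31+69)%997=844 [pair 1] h(50,23)=(50*31+23)%997=576 [pair 2] h(43,77)=(43*31+77)%997=413 [pair 3] h(2,19)=(2*31+19)%997=81 [pair 4] -> [767, 844, 576, 413, 81]
  Sibling for proof at L0: 77
L2: h(767,844)=(767*31+844)%997=693 [pair 0] h(576,413)=(576*31+413)%997=323 [pair 1] h(81,81)=(81*31+81)%997=598 [pair 2] -> [693, 323, 598]
  Sibling for proof at L1: 576
L3: h(693,323)=(693*31+323)%997=869 [pair 0] h(598,598)=(598*31+598)%997=193 [pair 1] -> [869, 193]
  Sibling for proof at L2: 693
L4: h(869,193)=(869*31+193)%997=213 [pair 0] -> [213]
  Sibling for proof at L3: 193
Root: 213
Proof path (sibling hashes from leaf to root): [77, 576, 693, 193]

Answer: 77 576 693 193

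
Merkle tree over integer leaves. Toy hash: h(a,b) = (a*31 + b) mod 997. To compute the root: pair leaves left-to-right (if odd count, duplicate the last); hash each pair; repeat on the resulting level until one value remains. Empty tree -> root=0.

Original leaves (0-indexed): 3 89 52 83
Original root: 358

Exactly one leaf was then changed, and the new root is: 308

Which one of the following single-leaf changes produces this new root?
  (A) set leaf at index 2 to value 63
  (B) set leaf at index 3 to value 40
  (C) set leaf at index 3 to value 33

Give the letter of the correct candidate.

Answer: C

Derivation:
Original leaves: [3, 89, 52, 83]
Target new root: 308
Try each candidate change and compute the resulting root:
Candidate A: set leaf[2] = 63 -> leaves = [3, 89, 63, 83]
  L0: [3, 89, 63, 83]
  L1: h(3,89)=(3*31+89)%997=182 h(63,83)=(63*31+83)%997=42 -> [182, 42]
  L2: h(182,42)=(182*31+42)%997=699 -> [699]
  root = 699 != target 308
Candidate B: set leaf[3] = 40 -> leaves = [3, 89, 52, 40]
  L0: [3, 89, 52, 40]
  L1: h(3,89)=(3*31+89)%997=182 h(52,40)=(52*31+40)%997=655 -> [182, 655]
  L2: h(182,655)=(182*31+655)%997=315 -> [315]
  root = 315 != target 308
Candidate C: set leaf[3] = 33 -> leaves = [3, 89, 52, 33]
  L0: [3, 89, 52, 33]
  L1: h(3,89)=(3*31+89)%997=182 h(52,33)=(52*31+33)%997=648 -> [182, 648]
  L2: h(182,648)=(182*31+648)%997=308 -> [308]
  root = 308 == target 308  ** MATCH **
Candidate C produces the target root.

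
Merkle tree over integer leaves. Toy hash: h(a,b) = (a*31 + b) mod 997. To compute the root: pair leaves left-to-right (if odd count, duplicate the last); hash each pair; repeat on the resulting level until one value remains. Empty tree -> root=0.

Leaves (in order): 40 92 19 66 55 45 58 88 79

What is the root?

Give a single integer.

L0: [40, 92, 19, 66, 55, 45, 58, 88, 79]
L1: h(40,92)=(40*31+92)%997=335 h(19,66)=(19*31+66)%997=655 h(55,45)=(55*31+45)%997=753 h(58,88)=(58*31+88)%997=889 h(79,79)=(79*31+79)%997=534 -> [335, 655, 753, 889, 534]
L2: h(335,655)=(335*31+655)%997=73 h(753,889)=(753*31+889)%997=304 h(534,534)=(534*31+534)%997=139 -> [73, 304, 139]
L3: h(73,304)=(73*31+304)%997=573 h(139,139)=(139*31+139)%997=460 -> [573, 460]
L4: h(573,460)=(573*31+460)%997=277 -> [277]

Answer: 277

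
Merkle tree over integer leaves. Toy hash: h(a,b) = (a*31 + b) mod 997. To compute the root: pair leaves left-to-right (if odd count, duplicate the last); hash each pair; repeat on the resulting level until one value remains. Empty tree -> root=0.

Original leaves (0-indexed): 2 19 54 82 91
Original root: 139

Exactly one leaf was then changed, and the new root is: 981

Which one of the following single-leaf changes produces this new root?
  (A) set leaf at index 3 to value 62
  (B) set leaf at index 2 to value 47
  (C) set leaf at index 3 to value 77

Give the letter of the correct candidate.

Original leaves: [2, 19, 54, 82, 91]
Target new root: 981
Try each candidate change and compute the resulting root:
Candidate A: set leaf[3] = 62 -> leaves = [2, 19, 54, 62, 91]
  L0: [2, 19, 54, 62, 91]
  L1: h(2,19)=(2*31+19)%997=81 h(54,62)=(54*31+62)%997=739 h(91,91)=(91*31+91)%997=918 -> [81, 739, 918]
  L2: h(81,739)=(81*31+739)%997=259 h(918,918)=(918*31+918)%997=463 -> [259, 463]
  L3: h(259,463)=(259*31+463)%997=516 -> [516]
  root = 516 != target 981
Candidate B: set leaf[2] = 47 -> leaves = [2, 19, 47, 82, 91]
  L0: [2, 19, 47, 82, 91]
  L1: h(2,19)=(2*31+19)%997=81 h(47,82)=(47*31+82)%997=542 h(91,91)=(91*31+91)%997=918 -> [81, 542, 918]
  L2: h(81,542)=(81*31+542)%997=62 h(918,918)=(918*31+918)%997=463 -> [62, 463]
  L3: h(62,463)=(62*31+463)%997=391 -> [391]
  root = 391 != target 981
Candidate C: set leaf[3] = 77 -> leaves = [2, 19, 54, 77, 91]
  L0: [2, 19, 54, 77, 91]
  L1: h(2,19)=(2*31+19)%997=81 h(54,77)=(54*31+77)%997=754 h(91,91)=(91*31+91)%997=918 -> [81, 754, 918]
  L2: h(81,754)=(81*31+754)%997=274 h(918,918)=(918*31+918)%997=463 -> [274, 463]
  L3: h(274,463)=(274*31+463)%997=981 -> [981]
  root = 981 == target 981  ** MATCH **
Candidate C produces the target root.

Answer: C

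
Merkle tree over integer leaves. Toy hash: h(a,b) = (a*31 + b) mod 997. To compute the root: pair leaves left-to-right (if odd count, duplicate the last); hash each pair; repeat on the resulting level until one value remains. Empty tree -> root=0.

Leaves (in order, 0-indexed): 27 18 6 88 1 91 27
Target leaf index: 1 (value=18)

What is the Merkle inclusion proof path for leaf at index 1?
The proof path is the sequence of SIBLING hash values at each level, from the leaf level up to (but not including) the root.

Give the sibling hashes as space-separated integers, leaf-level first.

Answer: 27 274 658

Derivation:
L0 (leaves): [27, 18, 6, 88, 1, 91, 27], target index=1
L1: h(27,18)=(27*31+18)%997=855 [pair 0] h(6,88)=(6*31+88)%997=274 [pair 1] h(1,91)=(1*31+91)%997=122 [pair 2] h(27,27)=(27*31+27)%997=864 [pair 3] -> [855, 274, 122, 864]
  Sibling for proof at L0: 27
L2: h(855,274)=(855*31+274)%997=857 [pair 0] h(122,864)=(122*31+864)%997=658 [pair 1] -> [857, 658]
  Sibling for proof at L1: 274
L3: h(857,658)=(857*31+658)%997=306 [pair 0] -> [306]
  Sibling for proof at L2: 658
Root: 306
Proof path (sibling hashes from leaf to root): [27, 274, 658]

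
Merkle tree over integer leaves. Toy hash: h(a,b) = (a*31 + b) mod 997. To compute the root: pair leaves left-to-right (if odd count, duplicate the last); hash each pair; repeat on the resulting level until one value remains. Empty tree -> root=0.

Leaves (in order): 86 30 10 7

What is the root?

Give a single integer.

L0: [86, 30, 10, 7]
L1: h(86,30)=(86*31+30)%997=702 h(10,7)=(10*31+7)%997=317 -> [702, 317]
L2: h(702,317)=(702*31+317)%997=145 -> [145]

Answer: 145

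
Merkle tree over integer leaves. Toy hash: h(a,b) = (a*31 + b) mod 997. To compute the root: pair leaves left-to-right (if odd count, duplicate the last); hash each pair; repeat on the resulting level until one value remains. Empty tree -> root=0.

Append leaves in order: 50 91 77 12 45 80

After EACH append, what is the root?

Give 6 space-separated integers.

Answer: 50 644 494 429 556 679

Derivation:
After append 50 (leaves=[50]):
  L0: [50]
  root=50
After append 91 (leaves=[50, 91]):
  L0: [50, 91]
  L1: h(50,91)=(50*31+91)%997=644 -> [644]
  root=644
After append 77 (leaves=[50, 91, 77]):
  L0: [50, 91, 77]
  L1: h(50,91)=(50*31+91)%997=644 h(77,77)=(77*31+77)%997=470 -> [644, 470]
  L2: h(644,470)=(644*31+470)%997=494 -> [494]
  root=494
After append 12 (leaves=[50, 91, 77, 12]):
  L0: [50, 91, 77, 12]
  L1: h(50,91)=(50*31+91)%997=644 h(77,12)=(77*31+12)%997=405 -> [644, 405]
  L2: h(644,405)=(644*31+405)%997=429 -> [429]
  root=429
After append 45 (leaves=[50, 91, 77, 12, 45]):
  L0: [50, 91, 77, 12, 45]
  L1: h(50,91)=(50*31+91)%997=644 h(77,12)=(77*31+12)%997=405 h(45,45)=(45*31+45)%997=443 -> [644, 405, 443]
  L2: h(644,405)=(644*31+405)%997=429 h(443,443)=(443*31+443)%997=218 -> [429, 218]
  L3: h(429,218)=(429*31+218)%997=556 -> [556]
  root=556
After append 80 (leaves=[50, 91, 77, 12, 45, 80]):
  L0: [50, 91, 77, 12, 45, 80]
  L1: h(50,91)=(50*31+91)%997=644 h(77,12)=(77*31+12)%997=405 h(45,80)=(45*31+80)%997=478 -> [644, 405, 478]
  L2: h(644,405)=(644*31+405)%997=429 h(478,478)=(478*31+478)%997=341 -> [429, 341]
  L3: h(429,341)=(429*31+341)%997=679 -> [679]
  root=679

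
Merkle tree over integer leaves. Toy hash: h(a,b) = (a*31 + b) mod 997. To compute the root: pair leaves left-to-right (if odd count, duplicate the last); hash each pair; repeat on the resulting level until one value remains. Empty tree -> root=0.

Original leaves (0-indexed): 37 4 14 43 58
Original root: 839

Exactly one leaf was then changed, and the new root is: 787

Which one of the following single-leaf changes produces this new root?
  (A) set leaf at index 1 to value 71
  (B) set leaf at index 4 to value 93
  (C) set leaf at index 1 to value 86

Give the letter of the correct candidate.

Answer: B

Derivation:
Original leaves: [37, 4, 14, 43, 58]
Target new root: 787
Try each candidate change and compute the resulting root:
Candidate A: set leaf[1] = 71 -> leaves = [37, 71, 14, 43, 58]
  L0: [37, 71, 14, 43, 58]
  L1: h(37,71)=(37*31+71)%997=221 h(14,43)=(14*31+43)%997=477 h(58,58)=(58*31+58)%997=859 -> [221, 477, 859]
  L2: h(221,477)=(221*31+477)%997=349 h(859,859)=(859*31+859)%997=569 -> [349, 569]
  L3: h(349,569)=(349*31+569)%997=421 -> [421]
  root = 421 != target 787
Candidate B: set leaf[4] = 93 -> leaves = [37, 4, 14, 43, 93]
  L0: [37, 4, 14, 43, 93]
  L1: h(37,4)=(37*31+4)%997=154 h(14,43)=(14*31+43)%997=477 h(93,93)=(93*31+93)%997=982 -> [154, 477, 982]
  L2: h(154,477)=(154*31+477)%997=266 h(982,982)=(982*31+982)%997=517 -> [266, 517]
  L3: h(266,517)=(266*31+517)%997=787 -> [787]
  root = 787 == target 787  ** MATCH **
Candidate C: set leaf[1] = 86 -> leaves = [37, 86, 14, 43, 58]
  L0: [37, 86, 14, 43, 58]
  L1: h(37,86)=(37*31+86)%997=236 h(14,43)=(14*31+43)%997=477 h(58,58)=(58*31+58)%997=859 -> [236, 477, 859]
  L2: h(236,477)=(236*31+477)%997=814 h(859,859)=(859*31+859)%997=569 -> [814, 569]
  L3: h(814,569)=(814*31+569)%997=878 -> [878]
  root = 878 != target 787
Candidate B produces the target root.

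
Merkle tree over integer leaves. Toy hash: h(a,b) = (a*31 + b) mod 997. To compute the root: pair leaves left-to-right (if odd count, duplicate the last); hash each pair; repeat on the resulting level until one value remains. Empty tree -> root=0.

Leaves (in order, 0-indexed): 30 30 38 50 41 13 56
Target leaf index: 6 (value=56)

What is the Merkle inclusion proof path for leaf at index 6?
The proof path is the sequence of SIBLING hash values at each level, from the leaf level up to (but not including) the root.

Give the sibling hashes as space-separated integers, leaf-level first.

Answer: 56 287 81

Derivation:
L0 (leaves): [30, 30, 38, 50, 41, 13, 56], target index=6
L1: h(30,30)=(30*31+30)%997=960 [pair 0] h(38,50)=(38*31+50)%997=231 [pair 1] h(41,13)=(41*31+13)%997=287 [pair 2] h(56,56)=(56*31+56)%997=795 [pair 3] -> [960, 231, 287, 795]
  Sibling for proof at L0: 56
L2: h(960,231)=(960*31+231)%997=81 [pair 0] h(287,795)=(287*31+795)%997=719 [pair 1] -> [81, 719]
  Sibling for proof at L1: 287
L3: h(81,719)=(81*31+719)%997=239 [pair 0] -> [239]
  Sibling for proof at L2: 81
Root: 239
Proof path (sibling hashes from leaf to root): [56, 287, 81]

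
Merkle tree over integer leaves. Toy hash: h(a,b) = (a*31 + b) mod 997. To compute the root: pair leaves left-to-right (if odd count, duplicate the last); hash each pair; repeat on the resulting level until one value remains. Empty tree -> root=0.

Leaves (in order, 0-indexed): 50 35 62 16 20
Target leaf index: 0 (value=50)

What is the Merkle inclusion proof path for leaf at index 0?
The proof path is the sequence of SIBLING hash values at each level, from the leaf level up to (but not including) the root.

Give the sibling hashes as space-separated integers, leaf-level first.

Answer: 35 941 540

Derivation:
L0 (leaves): [50, 35, 62, 16, 20], target index=0
L1: h(50,35)=(50*31+35)%997=588 [pair 0] h(62,16)=(62*31+16)%997=941 [pair 1] h(20,20)=(20*31+20)%997=640 [pair 2] -> [588, 941, 640]
  Sibling for proof at L0: 35
L2: h(588,941)=(588*31+941)%997=226 [pair 0] h(640,640)=(640*31+640)%997=540 [pair 1] -> [226, 540]
  Sibling for proof at L1: 941
L3: h(226,540)=(226*31+540)%997=567 [pair 0] -> [567]
  Sibling for proof at L2: 540
Root: 567
Proof path (sibling hashes from leaf to root): [35, 941, 540]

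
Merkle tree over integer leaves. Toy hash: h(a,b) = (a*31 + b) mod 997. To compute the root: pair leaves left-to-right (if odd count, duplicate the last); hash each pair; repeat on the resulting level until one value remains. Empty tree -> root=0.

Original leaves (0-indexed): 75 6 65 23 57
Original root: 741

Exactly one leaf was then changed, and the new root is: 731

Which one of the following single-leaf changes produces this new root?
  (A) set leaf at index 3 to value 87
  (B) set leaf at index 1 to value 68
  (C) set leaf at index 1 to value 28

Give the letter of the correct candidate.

Original leaves: [75, 6, 65, 23, 57]
Target new root: 731
Try each candidate change and compute the resulting root:
Candidate A: set leaf[3] = 87 -> leaves = [75, 6, 65, 87, 57]
  L0: [75, 6, 65, 87, 57]
  L1: h(75,6)=(75*31+6)%997=337 h(65,87)=(65*31+87)%997=108 h(57,57)=(57*31+57)%997=827 -> [337, 108, 827]
  L2: h(337,108)=(337*31+108)%997=585 h(827,827)=(827*31+827)%997=542 -> [585, 542]
  L3: h(585,542)=(585*31+542)%997=731 -> [731]
  root = 731 == target 731  ** MATCH **
Candidate B: set leaf[1] = 68 -> leaves = [75, 68, 65, 23, 57]
  L0: [75, 68, 65, 23, 57]
  L1: h(75,68)=(75*31+68)%997=399 h(65,23)=(65*31+23)%997=44 h(57,57)=(57*31+57)%997=827 -> [399, 44, 827]
  L2: h(399,44)=(399*31+44)%997=449 h(827,827)=(827*31+827)%997=542 -> [449, 542]
  L3: h(449,542)=(449*31+542)%997=503 -> [503]
  root = 503 != target 731
Candidate C: set leaf[1] = 28 -> leaves = [75, 28, 65, 23, 57]
  L0: [75, 28, 65, 23, 57]
  L1: h(75,28)=(75*31+28)%997=359 h(65,23)=(65*31+23)%997=44 h(57,57)=(57*31+57)%997=827 -> [359, 44, 827]
  L2: h(359,44)=(359*31+44)%997=206 h(827,827)=(827*31+827)%997=542 -> [206, 542]
  L3: h(206,542)=(206*31+542)%997=946 -> [946]
  root = 946 != target 731
Candidate A produces the target root.

Answer: A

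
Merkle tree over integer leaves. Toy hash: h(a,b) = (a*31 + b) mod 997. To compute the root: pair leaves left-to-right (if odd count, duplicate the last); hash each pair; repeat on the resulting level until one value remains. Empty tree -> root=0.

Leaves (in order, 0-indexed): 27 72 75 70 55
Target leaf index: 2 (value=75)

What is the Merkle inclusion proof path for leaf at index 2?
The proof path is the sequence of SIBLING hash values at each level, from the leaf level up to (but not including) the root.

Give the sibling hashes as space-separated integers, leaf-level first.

Answer: 70 909 488

Derivation:
L0 (leaves): [27, 72, 75, 70, 55], target index=2
L1: h(27,72)=(27*31+72)%997=909 [pair 0] h(75,70)=(75*31+70)%997=401 [pair 1] h(55,55)=(55*31+55)%997=763 [pair 2] -> [909, 401, 763]
  Sibling for proof at L0: 70
L2: h(909,401)=(909*31+401)%997=664 [pair 0] h(763,763)=(763*31+763)%997=488 [pair 1] -> [664, 488]
  Sibling for proof at L1: 909
L3: h(664,488)=(664*31+488)%997=135 [pair 0] -> [135]
  Sibling for proof at L2: 488
Root: 135
Proof path (sibling hashes from leaf to root): [70, 909, 488]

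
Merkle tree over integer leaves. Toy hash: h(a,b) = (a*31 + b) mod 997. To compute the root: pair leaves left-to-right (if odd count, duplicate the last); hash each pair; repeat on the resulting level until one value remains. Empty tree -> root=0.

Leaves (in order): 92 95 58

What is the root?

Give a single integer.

L0: [92, 95, 58]
L1: h(92,95)=(92*31+95)%997=953 h(58,58)=(58*31+58)%997=859 -> [953, 859]
L2: h(953,859)=(953*31+859)%997=492 -> [492]

Answer: 492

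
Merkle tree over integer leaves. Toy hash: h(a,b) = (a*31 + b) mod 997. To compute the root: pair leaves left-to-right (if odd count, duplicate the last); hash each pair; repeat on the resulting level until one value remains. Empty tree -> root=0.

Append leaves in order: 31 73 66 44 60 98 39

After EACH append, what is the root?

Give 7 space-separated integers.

After append 31 (leaves=[31]):
  L0: [31]
  root=31
After append 73 (leaves=[31, 73]):
  L0: [31, 73]
  L1: h(31,73)=(31*31+73)%997=37 -> [37]
  root=37
After append 66 (leaves=[31, 73, 66]):
  L0: [31, 73, 66]
  L1: h(31,73)=(31*31+73)%997=37 h(66,66)=(66*31+66)%997=118 -> [37, 118]
  L2: h(37,118)=(37*31+118)%997=268 -> [268]
  root=268
After append 44 (leaves=[31, 73, 66, 44]):
  L0: [31, 73, 66, 44]
  L1: h(31,73)=(31*31+73)%997=37 h(66,44)=(66*31+44)%997=96 -> [37, 96]
  L2: h(37,96)=(37*31+96)%997=246 -> [246]
  root=246
After append 60 (leaves=[31, 73, 66, 44, 60]):
  L0: [31, 73, 66, 44, 60]
  L1: h(31,73)=(31*31+73)%997=37 h(66,44)=(66*31+44)%997=96 h(60,60)=(60*31+60)%997=923 -> [37, 96, 923]
  L2: h(37,96)=(37*31+96)%997=246 h(923,923)=(923*31+923)%997=623 -> [246, 623]
  L3: h(246,623)=(246*31+623)%997=273 -> [273]
  root=273
After append 98 (leaves=[31, 73, 66, 44, 60, 98]):
  L0: [31, 73, 66, 44, 60, 98]
  L1: h(31,73)=(31*31+73)%997=37 h(66,44)=(66*31+44)%997=96 h(60,98)=(60*31+98)%997=961 -> [37, 96, 961]
  L2: h(37,96)=(37*31+96)%997=246 h(961,961)=(961*31+961)%997=842 -> [246, 842]
  L3: h(246,842)=(246*31+842)%997=492 -> [492]
  root=492
After append 39 (leaves=[31, 73, 66, 44, 60, 98, 39]):
  L0: [31, 73, 66, 44, 60, 98, 39]
  L1: h(31,73)=(31*31+73)%997=37 h(66,44)=(66*31+44)%997=96 h(60,98)=(60*31+98)%997=961 h(39,39)=(39*31+39)%997=251 -> [37, 96, 961, 251]
  L2: h(37,96)=(37*31+96)%997=246 h(961,251)=(961*31+251)%997=132 -> [246, 132]
  L3: h(246,132)=(246*31+132)%997=779 -> [779]
  root=779

Answer: 31 37 268 246 273 492 779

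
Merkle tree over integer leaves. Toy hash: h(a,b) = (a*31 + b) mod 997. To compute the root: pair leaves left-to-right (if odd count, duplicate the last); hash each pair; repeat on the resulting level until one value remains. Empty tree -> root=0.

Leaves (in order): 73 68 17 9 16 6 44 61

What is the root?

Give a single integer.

L0: [73, 68, 17, 9, 16, 6, 44, 61]
L1: h(73,68)=(73*31+68)%997=337 h(17,9)=(17*31+9)%997=536 h(16,6)=(16*31+6)%997=502 h(44,61)=(44*31+61)%997=428 -> [337, 536, 502, 428]
L2: h(337,536)=(337*31+536)%997=16 h(502,428)=(502*31+428)%997=38 -> [16, 38]
L3: h(16,38)=(16*31+38)%997=534 -> [534]

Answer: 534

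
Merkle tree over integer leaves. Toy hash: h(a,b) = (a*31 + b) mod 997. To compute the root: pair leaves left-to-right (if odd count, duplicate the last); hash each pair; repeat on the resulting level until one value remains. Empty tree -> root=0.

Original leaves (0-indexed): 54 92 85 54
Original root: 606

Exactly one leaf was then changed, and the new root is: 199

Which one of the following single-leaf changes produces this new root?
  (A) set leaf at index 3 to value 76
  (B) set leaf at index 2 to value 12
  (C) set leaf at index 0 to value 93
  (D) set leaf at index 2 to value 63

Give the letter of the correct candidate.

Original leaves: [54, 92, 85, 54]
Target new root: 199
Try each candidate change and compute the resulting root:
Candidate A: set leaf[3] = 76 -> leaves = [54, 92, 85, 76]
  L0: [54, 92, 85, 76]
  L1: h(54,92)=(54*31+92)%997=769 h(85,76)=(85*31+76)%997=717 -> [769, 717]
  L2: h(769,717)=(769*31+717)%997=628 -> [628]
  root = 628 != target 199
Candidate B: set leaf[2] = 12 -> leaves = [54, 92, 12, 54]
  L0: [54, 92, 12, 54]
  L1: h(54,92)=(54*31+92)%997=769 h(12,54)=(12*31+54)%997=426 -> [769, 426]
  L2: h(769,426)=(769*31+426)%997=337 -> [337]
  root = 337 != target 199
Candidate C: set leaf[0] = 93 -> leaves = [93, 92, 85, 54]
  L0: [93, 92, 85, 54]
  L1: h(93,92)=(93*31+92)%997=981 h(85,54)=(85*31+54)%997=695 -> [981, 695]
  L2: h(981,695)=(981*31+695)%997=199 -> [199]
  root = 199 == target 199  ** MATCH **
Candidate D: set leaf[2] = 63 -> leaves = [54, 92, 63, 54]
  L0: [54, 92, 63, 54]
  L1: h(54,92)=(54*31+92)%997=769 h(63,54)=(63*31+54)%997=13 -> [769, 13]
  L2: h(769,13)=(769*31+13)%997=921 -> [921]
  root = 921 != target 199
Candidate C produces the target root.

Answer: C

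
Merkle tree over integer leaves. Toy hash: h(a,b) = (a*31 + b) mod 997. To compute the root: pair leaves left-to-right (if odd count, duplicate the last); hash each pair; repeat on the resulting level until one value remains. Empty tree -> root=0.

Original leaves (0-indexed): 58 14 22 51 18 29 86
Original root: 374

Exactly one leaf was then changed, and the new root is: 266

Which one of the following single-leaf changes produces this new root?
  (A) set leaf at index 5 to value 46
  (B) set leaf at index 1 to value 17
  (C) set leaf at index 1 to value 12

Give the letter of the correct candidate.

Answer: B

Derivation:
Original leaves: [58, 14, 22, 51, 18, 29, 86]
Target new root: 266
Try each candidate change and compute the resulting root:
Candidate A: set leaf[5] = 46 -> leaves = [58, 14, 22, 51, 18, 46, 86]
  L0: [58, 14, 22, 51, 18, 46, 86]
  L1: h(58,14)=(58*31+14)%997=815 h(22,51)=(22*31+51)%997=733 h(18,46)=(18*31+46)%997=604 h(86,86)=(86*31+86)%997=758 -> [815, 733, 604, 758]
  L2: h(815,733)=(815*31+733)%997=76 h(604,758)=(604*31+758)%997=539 -> [76, 539]
  L3: h(76,539)=(76*31+539)%997=901 -> [901]
  root = 901 != target 266
Candidate B: set leaf[1] = 17 -> leaves = [58, 17, 22, 51, 18, 29, 86]
  L0: [58, 17, 22, 51, 18, 29, 86]
  L1: h(58,17)=(58*31+17)%997=818 h(22,51)=(22*31+51)%997=733 h(18,29)=(18*31+29)%997=587 h(86,86)=(86*31+86)%997=758 -> [818, 733, 587, 758]
  L2: h(818,733)=(818*31+733)%997=169 h(587,758)=(587*31+758)%997=12 -> [169, 12]
  L3: h(169,12)=(169*31+12)%997=266 -> [266]
  root = 266 == target 266  ** MATCH **
Candidate C: set leaf[1] = 12 -> leaves = [58, 12, 22, 51, 18, 29, 86]
  L0: [58, 12, 22, 51, 18, 29, 86]
  L1: h(58,12)=(58*31+12)%997=813 h(22,51)=(22*31+51)%997=733 h(18,29)=(18*31+29)%997=587 h(86,86)=(86*31+86)%997=758 -> [813, 733, 587, 758]
  L2: h(813,733)=(813*31+733)%997=14 h(587,758)=(587*31+758)%997=12 -> [14, 12]
  L3: h(14,12)=(14*31+12)%997=446 -> [446]
  root = 446 != target 266
Candidate B produces the target root.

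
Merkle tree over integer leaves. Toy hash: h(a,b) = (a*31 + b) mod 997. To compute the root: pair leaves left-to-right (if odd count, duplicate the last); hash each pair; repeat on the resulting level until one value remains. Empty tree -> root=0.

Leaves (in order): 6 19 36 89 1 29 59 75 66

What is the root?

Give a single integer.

Answer: 251

Derivation:
L0: [6, 19, 36, 89, 1, 29, 59, 75, 66]
L1: h(6,19)=(6*31+19)%997=205 h(36,89)=(36*31+89)%997=208 h(1,29)=(1*31+29)%997=60 h(59,75)=(59*31+75)%997=907 h(66,66)=(66*31+66)%997=118 -> [205, 208, 60, 907, 118]
L2: h(205,208)=(205*31+208)%997=581 h(60,907)=(60*31+907)%997=773 h(118,118)=(118*31+118)%997=785 -> [581, 773, 785]
L3: h(581,773)=(581*31+773)%997=838 h(785,785)=(785*31+785)%997=195 -> [838, 195]
L4: h(838,195)=(838*31+195)%997=251 -> [251]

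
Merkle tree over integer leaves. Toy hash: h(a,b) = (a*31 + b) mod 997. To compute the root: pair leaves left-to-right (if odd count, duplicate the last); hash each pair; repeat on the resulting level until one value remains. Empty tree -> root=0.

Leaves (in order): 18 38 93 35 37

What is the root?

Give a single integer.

Answer: 211

Derivation:
L0: [18, 38, 93, 35, 37]
L1: h(18,38)=(18*31+38)%997=596 h(93,35)=(93*31+35)%997=924 h(37,37)=(37*31+37)%997=187 -> [596, 924, 187]
L2: h(596,924)=(596*31+924)%997=457 h(187,187)=(187*31+187)%997=2 -> [457, 2]
L3: h(457,2)=(457*31+2)%997=211 -> [211]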